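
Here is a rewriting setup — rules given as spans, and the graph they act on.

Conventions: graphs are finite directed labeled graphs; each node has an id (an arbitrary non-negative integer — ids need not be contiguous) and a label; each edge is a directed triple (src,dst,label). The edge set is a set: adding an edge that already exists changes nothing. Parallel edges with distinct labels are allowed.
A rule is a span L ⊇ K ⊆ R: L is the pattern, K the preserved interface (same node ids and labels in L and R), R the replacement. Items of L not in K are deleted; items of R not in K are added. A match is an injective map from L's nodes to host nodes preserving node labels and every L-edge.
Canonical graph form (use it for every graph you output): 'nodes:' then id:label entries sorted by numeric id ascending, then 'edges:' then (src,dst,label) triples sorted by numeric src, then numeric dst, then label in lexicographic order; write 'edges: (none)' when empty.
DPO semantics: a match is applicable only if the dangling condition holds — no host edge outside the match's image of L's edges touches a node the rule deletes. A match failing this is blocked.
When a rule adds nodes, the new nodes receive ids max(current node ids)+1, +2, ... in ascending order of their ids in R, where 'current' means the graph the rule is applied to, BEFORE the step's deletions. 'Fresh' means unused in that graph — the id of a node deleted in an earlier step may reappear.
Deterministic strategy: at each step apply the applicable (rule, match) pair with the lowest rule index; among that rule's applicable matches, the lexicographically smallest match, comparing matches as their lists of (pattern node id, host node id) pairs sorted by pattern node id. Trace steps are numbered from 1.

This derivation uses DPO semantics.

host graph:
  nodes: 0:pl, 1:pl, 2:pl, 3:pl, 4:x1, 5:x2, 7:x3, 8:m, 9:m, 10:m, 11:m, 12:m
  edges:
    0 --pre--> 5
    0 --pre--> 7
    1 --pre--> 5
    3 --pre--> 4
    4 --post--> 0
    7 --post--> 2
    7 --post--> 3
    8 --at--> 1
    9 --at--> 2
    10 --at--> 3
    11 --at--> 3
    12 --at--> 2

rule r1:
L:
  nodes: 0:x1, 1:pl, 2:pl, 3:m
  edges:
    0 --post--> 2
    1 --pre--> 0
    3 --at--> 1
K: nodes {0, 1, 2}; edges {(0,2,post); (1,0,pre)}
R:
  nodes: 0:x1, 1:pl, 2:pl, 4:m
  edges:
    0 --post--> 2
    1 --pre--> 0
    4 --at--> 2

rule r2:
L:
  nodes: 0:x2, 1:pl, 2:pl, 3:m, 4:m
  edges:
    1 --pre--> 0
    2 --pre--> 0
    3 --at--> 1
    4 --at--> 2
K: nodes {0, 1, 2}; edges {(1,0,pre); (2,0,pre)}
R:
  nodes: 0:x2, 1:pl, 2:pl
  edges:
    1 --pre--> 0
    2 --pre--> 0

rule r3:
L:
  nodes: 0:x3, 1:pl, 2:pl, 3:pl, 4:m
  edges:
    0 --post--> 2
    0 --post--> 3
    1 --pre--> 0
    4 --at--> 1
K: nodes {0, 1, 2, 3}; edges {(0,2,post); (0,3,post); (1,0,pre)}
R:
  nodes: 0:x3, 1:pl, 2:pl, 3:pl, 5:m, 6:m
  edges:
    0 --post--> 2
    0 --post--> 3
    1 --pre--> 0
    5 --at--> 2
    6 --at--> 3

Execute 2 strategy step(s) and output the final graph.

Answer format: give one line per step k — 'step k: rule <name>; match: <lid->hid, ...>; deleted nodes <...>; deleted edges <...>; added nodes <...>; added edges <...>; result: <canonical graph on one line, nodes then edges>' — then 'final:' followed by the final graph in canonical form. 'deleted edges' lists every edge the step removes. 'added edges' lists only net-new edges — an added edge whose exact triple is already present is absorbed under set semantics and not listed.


step 1: rule r1; match: 0->4, 1->3, 2->0, 3->10; deleted nodes 10; deleted edges (10,3,at); added nodes 13; added edges (13,0,at); result: nodes: 0:pl, 1:pl, 2:pl, 3:pl, 4:x1, 5:x2, 7:x3, 8:m, 9:m, 11:m, 12:m, 13:m edges: (0,5,pre); (0,7,pre); (1,5,pre); (3,4,pre); (4,0,post); (7,2,post); (7,3,post); (8,1,at); (9,2,at); (11,3,at); (12,2,at); (13,0,at)
step 2: rule r1; match: 0->4, 1->3, 2->0, 3->11; deleted nodes 11; deleted edges (11,3,at); added nodes 14; added edges (14,0,at); result: nodes: 0:pl, 1:pl, 2:pl, 3:pl, 4:x1, 5:x2, 7:x3, 8:m, 9:m, 12:m, 13:m, 14:m edges: (0,5,pre); (0,7,pre); (1,5,pre); (3,4,pre); (4,0,post); (7,2,post); (7,3,post); (8,1,at); (9,2,at); (12,2,at); (13,0,at); (14,0,at)
final:
nodes: 0:pl, 1:pl, 2:pl, 3:pl, 4:x1, 5:x2, 7:x3, 8:m, 9:m, 12:m, 13:m, 14:m
edges: (0,5,pre); (0,7,pre); (1,5,pre); (3,4,pre); (4,0,post); (7,2,post); (7,3,post); (8,1,at); (9,2,at); (12,2,at); (13,0,at); (14,0,at)


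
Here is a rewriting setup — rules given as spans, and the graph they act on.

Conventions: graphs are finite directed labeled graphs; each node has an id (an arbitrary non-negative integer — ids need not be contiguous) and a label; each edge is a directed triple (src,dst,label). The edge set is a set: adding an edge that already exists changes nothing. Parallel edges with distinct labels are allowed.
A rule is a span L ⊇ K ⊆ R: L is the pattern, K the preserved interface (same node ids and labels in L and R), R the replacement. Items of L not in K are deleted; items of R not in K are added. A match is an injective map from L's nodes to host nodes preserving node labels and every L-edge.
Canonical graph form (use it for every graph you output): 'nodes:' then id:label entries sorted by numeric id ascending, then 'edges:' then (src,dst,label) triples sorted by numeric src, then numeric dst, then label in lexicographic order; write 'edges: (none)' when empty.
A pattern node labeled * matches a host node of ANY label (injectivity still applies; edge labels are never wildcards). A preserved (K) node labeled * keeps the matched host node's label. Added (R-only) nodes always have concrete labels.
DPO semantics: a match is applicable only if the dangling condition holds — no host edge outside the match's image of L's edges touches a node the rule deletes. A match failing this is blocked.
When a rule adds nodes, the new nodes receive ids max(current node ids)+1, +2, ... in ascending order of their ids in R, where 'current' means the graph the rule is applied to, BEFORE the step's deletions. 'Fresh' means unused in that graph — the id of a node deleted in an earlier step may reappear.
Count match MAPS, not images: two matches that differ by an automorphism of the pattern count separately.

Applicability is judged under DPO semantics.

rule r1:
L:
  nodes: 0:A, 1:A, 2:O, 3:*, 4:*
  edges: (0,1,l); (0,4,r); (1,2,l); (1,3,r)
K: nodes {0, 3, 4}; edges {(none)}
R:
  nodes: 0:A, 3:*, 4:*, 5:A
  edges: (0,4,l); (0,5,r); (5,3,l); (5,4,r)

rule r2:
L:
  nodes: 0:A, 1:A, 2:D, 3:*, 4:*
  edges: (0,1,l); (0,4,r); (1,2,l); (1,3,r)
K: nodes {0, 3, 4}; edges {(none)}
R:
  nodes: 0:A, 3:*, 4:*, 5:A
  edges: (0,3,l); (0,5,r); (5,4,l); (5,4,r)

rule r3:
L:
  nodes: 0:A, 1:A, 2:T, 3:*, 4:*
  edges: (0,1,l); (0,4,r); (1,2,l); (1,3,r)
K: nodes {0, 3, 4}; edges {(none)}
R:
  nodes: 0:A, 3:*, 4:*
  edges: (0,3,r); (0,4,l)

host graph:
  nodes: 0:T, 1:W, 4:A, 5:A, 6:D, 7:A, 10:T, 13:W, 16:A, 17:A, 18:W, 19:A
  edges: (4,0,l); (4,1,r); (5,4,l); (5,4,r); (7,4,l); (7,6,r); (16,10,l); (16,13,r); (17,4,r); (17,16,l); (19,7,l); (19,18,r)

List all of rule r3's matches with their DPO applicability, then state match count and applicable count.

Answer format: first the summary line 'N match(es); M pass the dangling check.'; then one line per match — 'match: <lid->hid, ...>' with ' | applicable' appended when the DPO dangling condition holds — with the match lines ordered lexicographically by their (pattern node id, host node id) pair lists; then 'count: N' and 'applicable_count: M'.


2 match(es); 1 pass the dangling check.
match: 0->7, 1->4, 2->0, 3->1, 4->6
match: 0->17, 1->16, 2->10, 3->13, 4->4 | applicable
count: 2
applicable_count: 1


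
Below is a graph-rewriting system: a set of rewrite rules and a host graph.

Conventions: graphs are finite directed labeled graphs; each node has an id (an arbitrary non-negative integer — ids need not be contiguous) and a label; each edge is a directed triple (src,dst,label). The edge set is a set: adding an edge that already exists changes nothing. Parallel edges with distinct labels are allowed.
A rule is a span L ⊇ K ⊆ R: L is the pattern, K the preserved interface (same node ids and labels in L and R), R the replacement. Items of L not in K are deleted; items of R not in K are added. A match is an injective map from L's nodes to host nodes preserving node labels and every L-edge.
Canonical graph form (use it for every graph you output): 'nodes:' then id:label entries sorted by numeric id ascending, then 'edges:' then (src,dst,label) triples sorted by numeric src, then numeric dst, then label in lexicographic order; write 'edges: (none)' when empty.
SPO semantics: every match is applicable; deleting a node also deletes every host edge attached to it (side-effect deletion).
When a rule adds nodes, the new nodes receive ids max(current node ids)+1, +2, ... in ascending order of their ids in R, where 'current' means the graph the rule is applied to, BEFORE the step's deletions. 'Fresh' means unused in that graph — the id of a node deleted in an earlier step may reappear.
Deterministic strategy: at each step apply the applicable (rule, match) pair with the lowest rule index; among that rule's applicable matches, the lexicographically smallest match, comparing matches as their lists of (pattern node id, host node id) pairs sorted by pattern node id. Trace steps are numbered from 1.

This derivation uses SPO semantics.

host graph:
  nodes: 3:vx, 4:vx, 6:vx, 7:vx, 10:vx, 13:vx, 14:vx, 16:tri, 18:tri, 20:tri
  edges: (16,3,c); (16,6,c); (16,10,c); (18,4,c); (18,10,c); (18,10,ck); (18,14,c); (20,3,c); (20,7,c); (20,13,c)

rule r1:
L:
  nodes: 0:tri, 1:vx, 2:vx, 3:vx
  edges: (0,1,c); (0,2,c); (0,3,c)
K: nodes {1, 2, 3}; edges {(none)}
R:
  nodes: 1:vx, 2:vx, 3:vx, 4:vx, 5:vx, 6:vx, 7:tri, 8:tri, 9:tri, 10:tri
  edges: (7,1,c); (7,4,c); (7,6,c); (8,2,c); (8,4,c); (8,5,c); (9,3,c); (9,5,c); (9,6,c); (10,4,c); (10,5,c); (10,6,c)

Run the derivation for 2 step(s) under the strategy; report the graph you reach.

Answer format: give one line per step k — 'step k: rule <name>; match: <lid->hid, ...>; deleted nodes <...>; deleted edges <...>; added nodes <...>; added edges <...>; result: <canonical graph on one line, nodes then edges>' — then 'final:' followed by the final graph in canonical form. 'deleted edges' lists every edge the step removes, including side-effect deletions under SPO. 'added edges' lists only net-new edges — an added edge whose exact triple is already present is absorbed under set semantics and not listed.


step 1: rule r1; match: 0->16, 1->3, 2->6, 3->10; deleted nodes 16; deleted edges (16,3,c); (16,6,c); (16,10,c); added nodes 21, 22, 23, 24, 25, 26, 27; added edges (24,3,c); (24,21,c); (24,23,c); (25,6,c); (25,21,c); (25,22,c); (26,10,c); (26,22,c); (26,23,c); (27,21,c); (27,22,c); (27,23,c); result: nodes: 3:vx, 4:vx, 6:vx, 7:vx, 10:vx, 13:vx, 14:vx, 18:tri, 20:tri, 21:vx, 22:vx, 23:vx, 24:tri, 25:tri, 26:tri, 27:tri edges: (18,4,c); (18,10,c); (18,10,ck); (18,14,c); (20,3,c); (20,7,c); (20,13,c); (24,3,c); (24,21,c); (24,23,c); (25,6,c); (25,21,c); (25,22,c); (26,10,c); (26,22,c); (26,23,c); (27,21,c); (27,22,c); (27,23,c)
step 2: rule r1; match: 0->18, 1->4, 2->10, 3->14; deleted nodes 18; deleted edges (18,4,c); (18,10,c); (18,10,ck); (18,14,c); added nodes 28, 29, 30, 31, 32, 33, 34; added edges (31,4,c); (31,28,c); (31,30,c); (32,10,c); (32,28,c); (32,29,c); (33,14,c); (33,29,c); (33,30,c); (34,28,c); (34,29,c); (34,30,c); result: nodes: 3:vx, 4:vx, 6:vx, 7:vx, 10:vx, 13:vx, 14:vx, 20:tri, 21:vx, 22:vx, 23:vx, 24:tri, 25:tri, 26:tri, 27:tri, 28:vx, 29:vx, 30:vx, 31:tri, 32:tri, 33:tri, 34:tri edges: (20,3,c); (20,7,c); (20,13,c); (24,3,c); (24,21,c); (24,23,c); (25,6,c); (25,21,c); (25,22,c); (26,10,c); (26,22,c); (26,23,c); (27,21,c); (27,22,c); (27,23,c); (31,4,c); (31,28,c); (31,30,c); (32,10,c); (32,28,c); (32,29,c); (33,14,c); (33,29,c); (33,30,c); (34,28,c); (34,29,c); (34,30,c)
final:
nodes: 3:vx, 4:vx, 6:vx, 7:vx, 10:vx, 13:vx, 14:vx, 20:tri, 21:vx, 22:vx, 23:vx, 24:tri, 25:tri, 26:tri, 27:tri, 28:vx, 29:vx, 30:vx, 31:tri, 32:tri, 33:tri, 34:tri
edges: (20,3,c); (20,7,c); (20,13,c); (24,3,c); (24,21,c); (24,23,c); (25,6,c); (25,21,c); (25,22,c); (26,10,c); (26,22,c); (26,23,c); (27,21,c); (27,22,c); (27,23,c); (31,4,c); (31,28,c); (31,30,c); (32,10,c); (32,28,c); (32,29,c); (33,14,c); (33,29,c); (33,30,c); (34,28,c); (34,29,c); (34,30,c)


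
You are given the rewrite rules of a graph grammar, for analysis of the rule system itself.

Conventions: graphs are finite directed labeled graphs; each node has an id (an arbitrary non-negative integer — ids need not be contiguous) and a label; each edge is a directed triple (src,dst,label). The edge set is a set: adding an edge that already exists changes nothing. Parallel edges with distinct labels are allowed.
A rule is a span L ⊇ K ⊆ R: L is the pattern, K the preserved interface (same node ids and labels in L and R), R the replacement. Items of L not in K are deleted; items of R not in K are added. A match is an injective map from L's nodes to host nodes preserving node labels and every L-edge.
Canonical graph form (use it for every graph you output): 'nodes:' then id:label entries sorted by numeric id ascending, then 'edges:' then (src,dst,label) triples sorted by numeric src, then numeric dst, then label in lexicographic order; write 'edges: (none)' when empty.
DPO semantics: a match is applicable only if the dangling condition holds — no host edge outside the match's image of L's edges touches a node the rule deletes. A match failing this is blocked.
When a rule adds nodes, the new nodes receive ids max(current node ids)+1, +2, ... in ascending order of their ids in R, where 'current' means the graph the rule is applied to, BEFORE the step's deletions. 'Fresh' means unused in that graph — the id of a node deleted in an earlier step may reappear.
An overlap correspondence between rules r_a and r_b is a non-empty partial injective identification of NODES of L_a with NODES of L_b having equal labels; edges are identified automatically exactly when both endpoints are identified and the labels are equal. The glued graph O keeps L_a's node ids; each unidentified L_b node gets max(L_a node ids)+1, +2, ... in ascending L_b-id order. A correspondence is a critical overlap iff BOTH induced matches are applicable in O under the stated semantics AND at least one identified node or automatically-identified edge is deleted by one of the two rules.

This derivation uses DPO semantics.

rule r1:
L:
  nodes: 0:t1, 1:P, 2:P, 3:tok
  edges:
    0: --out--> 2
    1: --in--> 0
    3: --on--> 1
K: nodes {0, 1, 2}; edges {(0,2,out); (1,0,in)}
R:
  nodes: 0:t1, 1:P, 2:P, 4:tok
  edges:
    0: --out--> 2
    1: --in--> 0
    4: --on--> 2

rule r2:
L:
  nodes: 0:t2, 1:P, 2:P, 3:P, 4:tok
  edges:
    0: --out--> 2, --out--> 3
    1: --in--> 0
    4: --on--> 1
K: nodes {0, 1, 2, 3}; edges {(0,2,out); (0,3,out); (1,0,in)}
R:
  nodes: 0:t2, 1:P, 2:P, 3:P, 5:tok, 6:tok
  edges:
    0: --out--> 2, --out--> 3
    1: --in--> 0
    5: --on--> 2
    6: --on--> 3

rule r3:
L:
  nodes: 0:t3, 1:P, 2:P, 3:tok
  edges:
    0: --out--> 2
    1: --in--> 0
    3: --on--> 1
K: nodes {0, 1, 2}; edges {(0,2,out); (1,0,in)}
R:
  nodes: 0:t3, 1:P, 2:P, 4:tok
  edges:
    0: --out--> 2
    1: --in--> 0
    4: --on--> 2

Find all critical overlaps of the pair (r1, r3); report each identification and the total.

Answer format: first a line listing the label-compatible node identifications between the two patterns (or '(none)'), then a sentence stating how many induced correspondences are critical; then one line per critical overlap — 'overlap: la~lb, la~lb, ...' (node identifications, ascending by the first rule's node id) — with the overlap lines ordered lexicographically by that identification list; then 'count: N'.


label-compatible node identifications between L(r1) and L(r3): 1~1, 1~2, 2~1, 2~2, 3~3
2 of the induced correspondences are critical overlaps of r1 and r3.
overlap: 1~1, 2~2, 3~3
overlap: 1~1, 3~3
count: 2


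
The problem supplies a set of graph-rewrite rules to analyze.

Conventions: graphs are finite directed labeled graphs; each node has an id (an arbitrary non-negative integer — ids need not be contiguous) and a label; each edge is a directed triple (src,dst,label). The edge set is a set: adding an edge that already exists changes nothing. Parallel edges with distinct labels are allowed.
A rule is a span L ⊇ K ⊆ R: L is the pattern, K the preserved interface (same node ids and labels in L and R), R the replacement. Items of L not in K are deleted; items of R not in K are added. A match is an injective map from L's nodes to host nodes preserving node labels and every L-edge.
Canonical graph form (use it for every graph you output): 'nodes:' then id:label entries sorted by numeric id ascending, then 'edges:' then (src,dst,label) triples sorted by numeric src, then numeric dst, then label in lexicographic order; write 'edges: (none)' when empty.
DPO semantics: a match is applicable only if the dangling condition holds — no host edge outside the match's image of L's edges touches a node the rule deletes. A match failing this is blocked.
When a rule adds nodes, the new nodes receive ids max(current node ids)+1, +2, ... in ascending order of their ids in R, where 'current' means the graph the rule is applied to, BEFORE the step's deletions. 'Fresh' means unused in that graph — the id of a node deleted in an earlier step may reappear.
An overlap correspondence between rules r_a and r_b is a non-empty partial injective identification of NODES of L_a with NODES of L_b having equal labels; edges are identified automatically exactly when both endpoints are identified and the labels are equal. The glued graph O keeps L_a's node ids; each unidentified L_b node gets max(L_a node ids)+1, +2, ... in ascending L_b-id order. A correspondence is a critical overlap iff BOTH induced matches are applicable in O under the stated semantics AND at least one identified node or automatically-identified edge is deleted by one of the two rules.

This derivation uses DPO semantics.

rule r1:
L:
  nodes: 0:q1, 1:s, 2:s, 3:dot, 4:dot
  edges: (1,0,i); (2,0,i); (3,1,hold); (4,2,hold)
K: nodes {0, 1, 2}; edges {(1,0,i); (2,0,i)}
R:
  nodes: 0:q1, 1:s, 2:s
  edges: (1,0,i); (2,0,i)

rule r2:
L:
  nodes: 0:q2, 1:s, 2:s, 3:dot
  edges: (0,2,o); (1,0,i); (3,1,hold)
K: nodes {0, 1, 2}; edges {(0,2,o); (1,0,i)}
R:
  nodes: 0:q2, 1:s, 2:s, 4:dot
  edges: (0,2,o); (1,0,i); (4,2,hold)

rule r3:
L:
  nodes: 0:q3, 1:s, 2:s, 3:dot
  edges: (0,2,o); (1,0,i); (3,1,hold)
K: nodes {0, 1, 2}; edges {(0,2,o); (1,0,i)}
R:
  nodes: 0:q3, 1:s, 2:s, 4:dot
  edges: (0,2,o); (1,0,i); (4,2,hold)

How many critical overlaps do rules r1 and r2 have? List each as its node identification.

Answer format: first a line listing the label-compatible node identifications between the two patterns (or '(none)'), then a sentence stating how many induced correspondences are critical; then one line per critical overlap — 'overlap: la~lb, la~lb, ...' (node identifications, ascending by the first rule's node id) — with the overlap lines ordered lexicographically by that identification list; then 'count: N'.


label-compatible node identifications between L(r1) and L(r2): 1~1, 1~2, 2~1, 2~2, 3~3, 4~3
4 of the induced correspondences are critical overlaps of r1 and r2.
overlap: 1~1, 2~2, 3~3
overlap: 1~1, 3~3
overlap: 1~2, 2~1, 4~3
overlap: 2~1, 4~3
count: 4


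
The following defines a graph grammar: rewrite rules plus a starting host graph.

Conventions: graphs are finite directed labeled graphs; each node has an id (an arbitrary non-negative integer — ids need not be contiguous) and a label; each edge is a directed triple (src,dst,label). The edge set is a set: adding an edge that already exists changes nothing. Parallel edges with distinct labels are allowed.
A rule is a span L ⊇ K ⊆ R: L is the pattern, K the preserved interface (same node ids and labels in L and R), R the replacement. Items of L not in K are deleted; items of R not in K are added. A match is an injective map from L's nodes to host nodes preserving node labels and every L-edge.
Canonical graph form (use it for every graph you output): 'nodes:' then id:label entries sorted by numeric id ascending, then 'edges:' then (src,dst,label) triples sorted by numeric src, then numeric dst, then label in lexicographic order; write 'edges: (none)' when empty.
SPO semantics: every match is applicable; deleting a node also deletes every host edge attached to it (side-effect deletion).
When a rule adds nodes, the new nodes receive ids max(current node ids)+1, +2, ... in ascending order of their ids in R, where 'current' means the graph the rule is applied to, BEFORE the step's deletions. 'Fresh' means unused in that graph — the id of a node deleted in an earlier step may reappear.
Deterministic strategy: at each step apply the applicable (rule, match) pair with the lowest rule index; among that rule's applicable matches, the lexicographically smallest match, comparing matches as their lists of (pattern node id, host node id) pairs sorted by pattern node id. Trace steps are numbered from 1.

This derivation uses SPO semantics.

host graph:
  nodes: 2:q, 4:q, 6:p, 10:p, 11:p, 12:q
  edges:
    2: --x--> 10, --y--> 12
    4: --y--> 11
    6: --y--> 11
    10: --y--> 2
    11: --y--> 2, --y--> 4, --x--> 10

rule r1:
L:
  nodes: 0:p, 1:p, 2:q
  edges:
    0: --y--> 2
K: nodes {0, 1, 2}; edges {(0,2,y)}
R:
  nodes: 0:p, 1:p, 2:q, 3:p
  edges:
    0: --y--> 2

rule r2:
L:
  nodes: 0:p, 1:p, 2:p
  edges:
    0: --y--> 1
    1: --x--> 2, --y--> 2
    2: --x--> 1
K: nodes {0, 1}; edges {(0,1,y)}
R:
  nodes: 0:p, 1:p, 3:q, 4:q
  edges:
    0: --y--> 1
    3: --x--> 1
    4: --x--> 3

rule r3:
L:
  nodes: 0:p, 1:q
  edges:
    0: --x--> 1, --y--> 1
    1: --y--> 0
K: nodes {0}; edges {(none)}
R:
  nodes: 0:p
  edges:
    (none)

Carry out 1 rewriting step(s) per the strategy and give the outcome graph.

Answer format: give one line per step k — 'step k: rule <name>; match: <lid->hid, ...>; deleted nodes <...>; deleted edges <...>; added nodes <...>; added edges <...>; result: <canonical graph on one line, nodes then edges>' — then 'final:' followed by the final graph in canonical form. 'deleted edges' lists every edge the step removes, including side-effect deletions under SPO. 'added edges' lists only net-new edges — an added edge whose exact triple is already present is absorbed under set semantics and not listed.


step 1: rule r1; match: 0->10, 1->6, 2->2; deleted nodes (none); deleted edges (none); added nodes 13; added edges (none); result: nodes: 2:q, 4:q, 6:p, 10:p, 11:p, 12:q, 13:p edges: (2,10,x); (2,12,y); (4,11,y); (6,11,y); (10,2,y); (11,2,y); (11,4,y); (11,10,x)
final:
nodes: 2:q, 4:q, 6:p, 10:p, 11:p, 12:q, 13:p
edges: (2,10,x); (2,12,y); (4,11,y); (6,11,y); (10,2,y); (11,2,y); (11,4,y); (11,10,x)


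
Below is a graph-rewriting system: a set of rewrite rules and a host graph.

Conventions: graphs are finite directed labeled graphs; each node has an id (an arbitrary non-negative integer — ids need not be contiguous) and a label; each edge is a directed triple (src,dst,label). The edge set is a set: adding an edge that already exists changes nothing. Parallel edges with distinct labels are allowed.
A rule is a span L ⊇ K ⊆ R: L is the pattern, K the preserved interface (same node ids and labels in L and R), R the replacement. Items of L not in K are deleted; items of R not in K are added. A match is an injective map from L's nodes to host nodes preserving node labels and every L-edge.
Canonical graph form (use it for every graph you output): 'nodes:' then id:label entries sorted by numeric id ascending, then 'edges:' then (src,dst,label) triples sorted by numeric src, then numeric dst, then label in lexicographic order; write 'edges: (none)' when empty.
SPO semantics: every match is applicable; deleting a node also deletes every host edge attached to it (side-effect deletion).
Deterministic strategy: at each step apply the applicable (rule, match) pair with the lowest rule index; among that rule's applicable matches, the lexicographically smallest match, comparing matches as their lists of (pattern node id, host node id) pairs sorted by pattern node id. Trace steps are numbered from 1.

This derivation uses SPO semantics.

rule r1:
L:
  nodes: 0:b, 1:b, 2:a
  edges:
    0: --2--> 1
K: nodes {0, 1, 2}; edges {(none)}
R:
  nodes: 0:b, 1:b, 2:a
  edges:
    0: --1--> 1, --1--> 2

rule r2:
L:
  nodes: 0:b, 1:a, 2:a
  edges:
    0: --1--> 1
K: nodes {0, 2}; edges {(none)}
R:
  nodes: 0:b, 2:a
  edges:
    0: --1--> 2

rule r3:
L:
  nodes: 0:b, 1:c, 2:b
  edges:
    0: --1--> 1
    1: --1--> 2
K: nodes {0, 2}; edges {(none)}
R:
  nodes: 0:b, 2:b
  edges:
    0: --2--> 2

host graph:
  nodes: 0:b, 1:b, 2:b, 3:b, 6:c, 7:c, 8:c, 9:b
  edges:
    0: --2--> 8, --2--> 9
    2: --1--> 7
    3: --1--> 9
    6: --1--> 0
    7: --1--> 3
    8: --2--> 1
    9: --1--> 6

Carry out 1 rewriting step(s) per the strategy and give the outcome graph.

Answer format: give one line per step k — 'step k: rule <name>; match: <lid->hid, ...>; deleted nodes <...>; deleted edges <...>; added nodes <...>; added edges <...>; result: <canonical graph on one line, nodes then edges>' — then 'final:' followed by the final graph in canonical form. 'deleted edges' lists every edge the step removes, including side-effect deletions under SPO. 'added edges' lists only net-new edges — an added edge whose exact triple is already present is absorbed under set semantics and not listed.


step 1: rule r3; match: 0->2, 1->7, 2->3; deleted nodes 7; deleted edges (2,7,1); (7,3,1); added nodes (none); added edges (2,3,2); result: nodes: 0:b, 1:b, 2:b, 3:b, 6:c, 8:c, 9:b edges: (0,8,2); (0,9,2); (2,3,2); (3,9,1); (6,0,1); (8,1,2); (9,6,1)
final:
nodes: 0:b, 1:b, 2:b, 3:b, 6:c, 8:c, 9:b
edges: (0,8,2); (0,9,2); (2,3,2); (3,9,1); (6,0,1); (8,1,2); (9,6,1)


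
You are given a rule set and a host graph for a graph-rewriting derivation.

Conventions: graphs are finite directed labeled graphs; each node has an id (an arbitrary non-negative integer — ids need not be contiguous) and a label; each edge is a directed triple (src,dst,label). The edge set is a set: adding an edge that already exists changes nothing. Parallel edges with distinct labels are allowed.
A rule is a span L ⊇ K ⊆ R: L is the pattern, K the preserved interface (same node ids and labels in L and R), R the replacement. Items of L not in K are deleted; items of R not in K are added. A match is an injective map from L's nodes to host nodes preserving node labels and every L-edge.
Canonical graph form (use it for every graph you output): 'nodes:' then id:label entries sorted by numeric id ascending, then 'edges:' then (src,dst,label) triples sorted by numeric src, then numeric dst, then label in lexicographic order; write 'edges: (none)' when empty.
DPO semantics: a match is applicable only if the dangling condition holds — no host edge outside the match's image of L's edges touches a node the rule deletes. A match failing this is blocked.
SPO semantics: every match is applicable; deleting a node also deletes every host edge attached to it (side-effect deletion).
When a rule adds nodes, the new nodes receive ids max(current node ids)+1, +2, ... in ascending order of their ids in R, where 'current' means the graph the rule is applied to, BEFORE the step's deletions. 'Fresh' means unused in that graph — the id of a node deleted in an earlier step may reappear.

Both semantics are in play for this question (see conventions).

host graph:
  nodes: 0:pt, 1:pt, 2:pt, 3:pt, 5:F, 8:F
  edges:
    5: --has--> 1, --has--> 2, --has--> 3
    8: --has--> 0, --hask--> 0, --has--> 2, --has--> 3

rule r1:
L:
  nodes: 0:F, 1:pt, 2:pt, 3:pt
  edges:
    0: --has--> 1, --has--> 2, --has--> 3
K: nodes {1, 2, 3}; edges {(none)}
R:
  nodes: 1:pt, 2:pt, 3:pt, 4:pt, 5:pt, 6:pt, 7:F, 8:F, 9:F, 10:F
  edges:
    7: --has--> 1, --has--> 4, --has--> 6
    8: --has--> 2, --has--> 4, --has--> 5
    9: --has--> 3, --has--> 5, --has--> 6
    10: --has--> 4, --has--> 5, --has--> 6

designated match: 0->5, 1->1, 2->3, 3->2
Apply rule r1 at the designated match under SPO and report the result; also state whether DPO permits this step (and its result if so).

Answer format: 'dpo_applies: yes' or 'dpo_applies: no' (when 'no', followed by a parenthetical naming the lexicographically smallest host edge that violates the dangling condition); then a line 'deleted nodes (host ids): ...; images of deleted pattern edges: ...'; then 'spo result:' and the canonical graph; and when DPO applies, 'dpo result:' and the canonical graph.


dpo_applies: yes
deleted nodes (host ids): 5; images of deleted pattern edges: (5,1,has); (5,2,has); (5,3,has)
spo result:
nodes: 0:pt, 1:pt, 2:pt, 3:pt, 8:F, 9:pt, 10:pt, 11:pt, 12:F, 13:F, 14:F, 15:F
edges: (8,0,has); (8,0,hask); (8,2,has); (8,3,has); (12,1,has); (12,9,has); (12,11,has); (13,3,has); (13,9,has); (13,10,has); (14,2,has); (14,10,has); (14,11,has); (15,9,has); (15,10,has); (15,11,has)
dpo result:
nodes: 0:pt, 1:pt, 2:pt, 3:pt, 8:F, 9:pt, 10:pt, 11:pt, 12:F, 13:F, 14:F, 15:F
edges: (8,0,has); (8,0,hask); (8,2,has); (8,3,has); (12,1,has); (12,9,has); (12,11,has); (13,3,has); (13,9,has); (13,10,has); (14,2,has); (14,10,has); (14,11,has); (15,9,has); (15,10,has); (15,11,has)


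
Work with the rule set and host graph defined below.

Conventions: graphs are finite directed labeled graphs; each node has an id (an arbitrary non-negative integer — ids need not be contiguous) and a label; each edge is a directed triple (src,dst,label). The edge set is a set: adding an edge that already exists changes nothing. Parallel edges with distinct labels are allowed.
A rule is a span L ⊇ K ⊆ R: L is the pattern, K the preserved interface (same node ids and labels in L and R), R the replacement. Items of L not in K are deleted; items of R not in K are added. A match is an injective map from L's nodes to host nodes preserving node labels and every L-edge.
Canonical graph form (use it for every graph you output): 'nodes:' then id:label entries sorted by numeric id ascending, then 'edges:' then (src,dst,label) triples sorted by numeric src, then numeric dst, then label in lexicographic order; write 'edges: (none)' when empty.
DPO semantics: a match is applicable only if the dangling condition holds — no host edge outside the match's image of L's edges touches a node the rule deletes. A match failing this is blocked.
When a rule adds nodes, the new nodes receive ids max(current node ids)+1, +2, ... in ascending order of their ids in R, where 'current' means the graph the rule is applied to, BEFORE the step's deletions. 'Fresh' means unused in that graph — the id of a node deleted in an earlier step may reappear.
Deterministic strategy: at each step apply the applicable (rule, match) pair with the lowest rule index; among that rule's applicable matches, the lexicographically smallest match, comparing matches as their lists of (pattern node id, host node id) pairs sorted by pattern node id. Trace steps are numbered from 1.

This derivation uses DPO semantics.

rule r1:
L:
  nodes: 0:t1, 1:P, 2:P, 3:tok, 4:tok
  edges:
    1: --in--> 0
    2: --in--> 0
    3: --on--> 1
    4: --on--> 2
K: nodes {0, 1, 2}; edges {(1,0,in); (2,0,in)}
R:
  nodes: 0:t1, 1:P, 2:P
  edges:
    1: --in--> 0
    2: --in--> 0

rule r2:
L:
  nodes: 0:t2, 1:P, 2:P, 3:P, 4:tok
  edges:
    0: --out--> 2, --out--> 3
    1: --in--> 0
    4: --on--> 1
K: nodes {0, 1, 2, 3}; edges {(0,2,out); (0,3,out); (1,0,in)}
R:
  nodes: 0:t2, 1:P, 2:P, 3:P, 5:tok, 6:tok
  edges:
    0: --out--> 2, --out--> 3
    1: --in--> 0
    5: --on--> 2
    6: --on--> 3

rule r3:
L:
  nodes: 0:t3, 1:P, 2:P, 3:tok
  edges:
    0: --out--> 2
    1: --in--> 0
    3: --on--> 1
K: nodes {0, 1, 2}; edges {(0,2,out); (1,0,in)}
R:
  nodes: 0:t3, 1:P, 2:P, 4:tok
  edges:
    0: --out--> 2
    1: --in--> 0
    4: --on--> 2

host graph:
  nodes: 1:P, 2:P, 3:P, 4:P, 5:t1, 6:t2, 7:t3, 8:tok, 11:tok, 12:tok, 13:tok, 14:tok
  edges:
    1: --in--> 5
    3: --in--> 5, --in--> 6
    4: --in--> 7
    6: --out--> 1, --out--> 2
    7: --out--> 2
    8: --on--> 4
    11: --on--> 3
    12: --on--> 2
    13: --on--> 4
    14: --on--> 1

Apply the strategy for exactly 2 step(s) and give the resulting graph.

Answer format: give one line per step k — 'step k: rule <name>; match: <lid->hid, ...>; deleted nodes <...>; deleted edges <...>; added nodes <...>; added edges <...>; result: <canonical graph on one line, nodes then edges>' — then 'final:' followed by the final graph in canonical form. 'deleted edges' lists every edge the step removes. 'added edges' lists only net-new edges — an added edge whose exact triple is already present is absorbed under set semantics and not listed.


step 1: rule r1; match: 0->5, 1->1, 2->3, 3->14, 4->11; deleted nodes 11, 14; deleted edges (11,3,on); (14,1,on); added nodes (none); added edges (none); result: nodes: 1:P, 2:P, 3:P, 4:P, 5:t1, 6:t2, 7:t3, 8:tok, 12:tok, 13:tok edges: (1,5,in); (3,5,in); (3,6,in); (4,7,in); (6,1,out); (6,2,out); (7,2,out); (8,4,on); (12,2,on); (13,4,on)
step 2: rule r3; match: 0->7, 1->4, 2->2, 3->8; deleted nodes 8; deleted edges (8,4,on); added nodes 14; added edges (14,2,on); result: nodes: 1:P, 2:P, 3:P, 4:P, 5:t1, 6:t2, 7:t3, 12:tok, 13:tok, 14:tok edges: (1,5,in); (3,5,in); (3,6,in); (4,7,in); (6,1,out); (6,2,out); (7,2,out); (12,2,on); (13,4,on); (14,2,on)
final:
nodes: 1:P, 2:P, 3:P, 4:P, 5:t1, 6:t2, 7:t3, 12:tok, 13:tok, 14:tok
edges: (1,5,in); (3,5,in); (3,6,in); (4,7,in); (6,1,out); (6,2,out); (7,2,out); (12,2,on); (13,4,on); (14,2,on)


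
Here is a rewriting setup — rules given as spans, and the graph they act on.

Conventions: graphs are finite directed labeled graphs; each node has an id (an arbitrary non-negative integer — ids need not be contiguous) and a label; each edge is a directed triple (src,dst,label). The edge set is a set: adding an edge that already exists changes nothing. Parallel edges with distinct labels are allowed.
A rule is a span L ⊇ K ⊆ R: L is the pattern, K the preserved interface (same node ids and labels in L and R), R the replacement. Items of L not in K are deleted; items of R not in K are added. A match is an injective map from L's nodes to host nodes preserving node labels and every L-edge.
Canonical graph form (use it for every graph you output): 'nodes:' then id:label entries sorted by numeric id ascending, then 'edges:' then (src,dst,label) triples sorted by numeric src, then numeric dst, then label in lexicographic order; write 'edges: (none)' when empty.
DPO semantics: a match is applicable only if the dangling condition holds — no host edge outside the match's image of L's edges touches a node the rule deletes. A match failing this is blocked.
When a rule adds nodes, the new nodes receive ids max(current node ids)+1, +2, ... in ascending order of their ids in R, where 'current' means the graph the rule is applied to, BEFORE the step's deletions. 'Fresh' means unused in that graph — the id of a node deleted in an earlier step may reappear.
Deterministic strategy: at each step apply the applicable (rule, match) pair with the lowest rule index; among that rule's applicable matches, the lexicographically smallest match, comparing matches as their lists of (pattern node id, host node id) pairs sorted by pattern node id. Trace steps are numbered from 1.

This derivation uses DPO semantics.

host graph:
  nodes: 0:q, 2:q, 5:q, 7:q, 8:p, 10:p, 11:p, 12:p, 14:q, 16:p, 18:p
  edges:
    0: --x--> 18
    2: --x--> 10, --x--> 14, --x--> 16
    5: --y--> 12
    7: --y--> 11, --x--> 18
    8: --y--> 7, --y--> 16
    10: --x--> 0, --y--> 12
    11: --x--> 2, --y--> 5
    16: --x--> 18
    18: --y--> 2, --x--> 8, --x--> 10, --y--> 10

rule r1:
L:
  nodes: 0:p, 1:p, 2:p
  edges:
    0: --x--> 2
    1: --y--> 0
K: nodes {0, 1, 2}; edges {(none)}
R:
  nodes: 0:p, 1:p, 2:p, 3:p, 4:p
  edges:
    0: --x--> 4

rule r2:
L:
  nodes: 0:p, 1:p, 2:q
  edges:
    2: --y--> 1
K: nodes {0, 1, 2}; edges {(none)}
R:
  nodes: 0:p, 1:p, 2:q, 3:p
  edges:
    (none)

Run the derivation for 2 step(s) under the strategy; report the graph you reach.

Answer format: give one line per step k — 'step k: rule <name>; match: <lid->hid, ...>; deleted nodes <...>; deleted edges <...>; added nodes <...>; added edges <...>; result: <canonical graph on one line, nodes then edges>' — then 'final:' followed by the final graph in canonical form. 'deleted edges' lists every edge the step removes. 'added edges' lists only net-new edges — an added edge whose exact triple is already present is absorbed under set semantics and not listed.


step 1: rule r1; match: 0->16, 1->8, 2->18; deleted nodes (none); deleted edges (8,16,y); (16,18,x); added nodes 19, 20; added edges (16,20,x); result: nodes: 0:q, 2:q, 5:q, 7:q, 8:p, 10:p, 11:p, 12:p, 14:q, 16:p, 18:p, 19:p, 20:p edges: (0,18,x); (2,10,x); (2,14,x); (2,16,x); (5,12,y); (7,11,y); (7,18,x); (8,7,y); (10,0,x); (10,12,y); (11,2,x); (11,5,y); (16,20,x); (18,2,y); (18,8,x); (18,10,x); (18,10,y)
step 2: rule r2; match: 0->8, 1->11, 2->7; deleted nodes (none); deleted edges (7,11,y); added nodes 21; added edges (none); result: nodes: 0:q, 2:q, 5:q, 7:q, 8:p, 10:p, 11:p, 12:p, 14:q, 16:p, 18:p, 19:p, 20:p, 21:p edges: (0,18,x); (2,10,x); (2,14,x); (2,16,x); (5,12,y); (7,18,x); (8,7,y); (10,0,x); (10,12,y); (11,2,x); (11,5,y); (16,20,x); (18,2,y); (18,8,x); (18,10,x); (18,10,y)
final:
nodes: 0:q, 2:q, 5:q, 7:q, 8:p, 10:p, 11:p, 12:p, 14:q, 16:p, 18:p, 19:p, 20:p, 21:p
edges: (0,18,x); (2,10,x); (2,14,x); (2,16,x); (5,12,y); (7,18,x); (8,7,y); (10,0,x); (10,12,y); (11,2,x); (11,5,y); (16,20,x); (18,2,y); (18,8,x); (18,10,x); (18,10,y)


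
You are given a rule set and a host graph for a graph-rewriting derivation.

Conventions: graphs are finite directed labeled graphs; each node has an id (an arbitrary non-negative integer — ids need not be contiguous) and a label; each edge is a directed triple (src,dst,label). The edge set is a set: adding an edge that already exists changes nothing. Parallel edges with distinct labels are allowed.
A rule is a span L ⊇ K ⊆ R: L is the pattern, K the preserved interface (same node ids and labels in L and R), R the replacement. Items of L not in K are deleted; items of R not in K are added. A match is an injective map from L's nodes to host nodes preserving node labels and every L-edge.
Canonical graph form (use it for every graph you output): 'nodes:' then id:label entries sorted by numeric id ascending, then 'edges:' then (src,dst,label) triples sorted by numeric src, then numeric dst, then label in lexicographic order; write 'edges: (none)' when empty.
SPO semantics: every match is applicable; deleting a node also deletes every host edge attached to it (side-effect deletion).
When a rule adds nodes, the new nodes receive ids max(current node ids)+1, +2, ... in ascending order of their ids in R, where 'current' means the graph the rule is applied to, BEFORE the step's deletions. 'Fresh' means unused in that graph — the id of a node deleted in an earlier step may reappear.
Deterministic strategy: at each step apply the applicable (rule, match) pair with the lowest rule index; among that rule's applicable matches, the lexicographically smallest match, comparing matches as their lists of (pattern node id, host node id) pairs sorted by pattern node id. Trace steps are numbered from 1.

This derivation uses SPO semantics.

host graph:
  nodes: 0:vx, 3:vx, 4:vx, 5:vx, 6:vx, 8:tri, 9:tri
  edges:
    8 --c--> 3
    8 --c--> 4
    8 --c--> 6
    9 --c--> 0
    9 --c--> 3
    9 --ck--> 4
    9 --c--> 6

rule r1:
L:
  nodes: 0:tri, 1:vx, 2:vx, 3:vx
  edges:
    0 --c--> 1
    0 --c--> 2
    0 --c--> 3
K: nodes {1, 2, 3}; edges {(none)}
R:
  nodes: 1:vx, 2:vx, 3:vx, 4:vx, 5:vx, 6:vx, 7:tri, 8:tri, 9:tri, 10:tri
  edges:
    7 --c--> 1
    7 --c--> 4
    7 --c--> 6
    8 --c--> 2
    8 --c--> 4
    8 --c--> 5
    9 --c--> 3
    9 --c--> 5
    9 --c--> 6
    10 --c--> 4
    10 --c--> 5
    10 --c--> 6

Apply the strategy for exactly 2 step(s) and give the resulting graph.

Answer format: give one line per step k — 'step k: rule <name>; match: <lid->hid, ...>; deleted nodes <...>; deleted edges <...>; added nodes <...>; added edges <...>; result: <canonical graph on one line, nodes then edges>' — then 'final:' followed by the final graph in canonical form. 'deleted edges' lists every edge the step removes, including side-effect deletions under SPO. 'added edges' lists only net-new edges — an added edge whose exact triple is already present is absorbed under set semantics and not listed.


step 1: rule r1; match: 0->8, 1->3, 2->4, 3->6; deleted nodes 8; deleted edges (8,3,c); (8,4,c); (8,6,c); added nodes 10, 11, 12, 13, 14, 15, 16; added edges (13,3,c); (13,10,c); (13,12,c); (14,4,c); (14,10,c); (14,11,c); (15,6,c); (15,11,c); (15,12,c); (16,10,c); (16,11,c); (16,12,c); result: nodes: 0:vx, 3:vx, 4:vx, 5:vx, 6:vx, 9:tri, 10:vx, 11:vx, 12:vx, 13:tri, 14:tri, 15:tri, 16:tri edges: (9,0,c); (9,3,c); (9,4,ck); (9,6,c); (13,3,c); (13,10,c); (13,12,c); (14,4,c); (14,10,c); (14,11,c); (15,6,c); (15,11,c); (15,12,c); (16,10,c); (16,11,c); (16,12,c)
step 2: rule r1; match: 0->9, 1->0, 2->3, 3->6; deleted nodes 9; deleted edges (9,0,c); (9,3,c); (9,4,ck); (9,6,c); added nodes 17, 18, 19, 20, 21, 22, 23; added edges (20,0,c); (20,17,c); (20,19,c); (21,3,c); (21,17,c); (21,18,c); (22,6,c); (22,18,c); (22,19,c); (23,17,c); (23,18,c); (23,19,c); result: nodes: 0:vx, 3:vx, 4:vx, 5:vx, 6:vx, 10:vx, 11:vx, 12:vx, 13:tri, 14:tri, 15:tri, 16:tri, 17:vx, 18:vx, 19:vx, 20:tri, 21:tri, 22:tri, 23:tri edges: (13,3,c); (13,10,c); (13,12,c); (14,4,c); (14,10,c); (14,11,c); (15,6,c); (15,11,c); (15,12,c); (16,10,c); (16,11,c); (16,12,c); (20,0,c); (20,17,c); (20,19,c); (21,3,c); (21,17,c); (21,18,c); (22,6,c); (22,18,c); (22,19,c); (23,17,c); (23,18,c); (23,19,c)
final:
nodes: 0:vx, 3:vx, 4:vx, 5:vx, 6:vx, 10:vx, 11:vx, 12:vx, 13:tri, 14:tri, 15:tri, 16:tri, 17:vx, 18:vx, 19:vx, 20:tri, 21:tri, 22:tri, 23:tri
edges: (13,3,c); (13,10,c); (13,12,c); (14,4,c); (14,10,c); (14,11,c); (15,6,c); (15,11,c); (15,12,c); (16,10,c); (16,11,c); (16,12,c); (20,0,c); (20,17,c); (20,19,c); (21,3,c); (21,17,c); (21,18,c); (22,6,c); (22,18,c); (22,19,c); (23,17,c); (23,18,c); (23,19,c)
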